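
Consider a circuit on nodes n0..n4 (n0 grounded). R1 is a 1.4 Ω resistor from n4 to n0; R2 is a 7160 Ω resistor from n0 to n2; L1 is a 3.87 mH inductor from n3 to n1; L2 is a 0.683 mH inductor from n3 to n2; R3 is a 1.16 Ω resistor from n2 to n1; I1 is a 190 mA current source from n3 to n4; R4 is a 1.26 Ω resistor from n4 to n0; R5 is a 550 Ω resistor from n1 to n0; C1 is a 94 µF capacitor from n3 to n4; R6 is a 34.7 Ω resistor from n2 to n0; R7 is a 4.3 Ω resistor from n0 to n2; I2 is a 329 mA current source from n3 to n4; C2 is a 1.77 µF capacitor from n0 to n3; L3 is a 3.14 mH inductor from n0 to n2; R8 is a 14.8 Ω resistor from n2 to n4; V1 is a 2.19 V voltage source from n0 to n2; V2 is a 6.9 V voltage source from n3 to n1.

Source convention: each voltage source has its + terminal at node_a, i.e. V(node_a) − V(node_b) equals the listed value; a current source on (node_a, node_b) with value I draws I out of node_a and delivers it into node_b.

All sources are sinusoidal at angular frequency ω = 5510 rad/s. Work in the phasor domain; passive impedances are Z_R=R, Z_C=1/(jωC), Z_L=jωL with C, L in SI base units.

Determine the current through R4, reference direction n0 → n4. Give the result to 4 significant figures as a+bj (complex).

Element admittances at ω=5510 rad/s:
  Y(R1) = 0.7143+0.000j S between n4,n0
  Y(R2) = 0.0001397+0.000j S between n0,n2
  Y(L1) = 0.000-0.04690j S between n3,n1
  Y(L2) = 0.000-0.2657j S between n3,n2
  Y(R3) = 0.8621+0.000j S between n2,n1
  I1: injects 0.19 A into n4 (from n3)
  Y(R4) = 0.7937+0.000j S between n4,n0
  Y(R5) = 0.001818+0.000j S between n1,n0
  Y(C1) = 0.000+0.5179j S between n3,n4
  Y(R6) = 0.02882+0.000j S between n2,n0
  Y(R7) = 0.2326+0.000j S between n0,n2
  I2: injects 0.329 A into n4 (from n3)
  Y(C2) = 0.000+0.009753j S between n0,n3
  Y(L3) = 0.000-0.05780j S between n0,n2
  Y(R8) = 0.06757+0.000j S between n2,n4
  V1: constraint V(n0)−V(n2) = 2.19
  V2: constraint V(n3)−V(n1) = 6.9
Assemble and solve the 6×6 MNA system:
  V(n1)=-3.382-0.05091j  V(n2)=-2.190+0.000j  V(n3)=3.518-0.05091j  V(n4)=0.5707+0.9688j
  i(V1)=0.2822+1.622j  i(V2)=-1.034+0.2796j

-0.4529-0.7689j A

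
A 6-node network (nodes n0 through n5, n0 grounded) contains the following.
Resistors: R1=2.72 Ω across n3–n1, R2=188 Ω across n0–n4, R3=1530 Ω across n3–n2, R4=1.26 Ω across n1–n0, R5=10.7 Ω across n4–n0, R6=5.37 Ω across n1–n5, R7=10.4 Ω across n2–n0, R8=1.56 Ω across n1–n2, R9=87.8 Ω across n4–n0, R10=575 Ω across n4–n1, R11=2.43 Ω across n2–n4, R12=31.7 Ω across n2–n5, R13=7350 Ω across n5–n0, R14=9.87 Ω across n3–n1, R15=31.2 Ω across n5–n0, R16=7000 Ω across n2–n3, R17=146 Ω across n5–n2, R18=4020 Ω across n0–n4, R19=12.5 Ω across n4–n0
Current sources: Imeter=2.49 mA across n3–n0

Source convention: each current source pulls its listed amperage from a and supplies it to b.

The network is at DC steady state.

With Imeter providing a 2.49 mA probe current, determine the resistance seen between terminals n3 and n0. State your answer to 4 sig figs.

R_eq = 3.139 Ω

Element admittances at DC:
  Y(R1) = 0.3676 S between n3,n1
  Y(R2) = 0.005319 S between n0,n4
  Y(R3) = 0.0006536 S between n3,n2
  Y(R4) = 0.7937 S between n1,n0
  Y(R5) = 0.09346 S between n4,n0
  Y(R6) = 0.1862 S between n1,n5
  Y(R7) = 0.09615 S between n2,n0
  Y(R8) = 0.6410 S between n1,n2
  Y(R9) = 0.01139 S between n4,n0
  Y(R10) = 0.001739 S between n4,n1
  Y(R11) = 0.4115 S between n2,n4
  Y(R12) = 0.03155 S between n2,n5
  Y(R13) = 0.0001361 S between n5,n0
  Y(R14) = 0.1013 S between n3,n1
  Y(R15) = 0.03205 S between n5,n0
  Y(R16) = 0.0001429 S between n2,n3
  Y(R17) = 0.006849 S between n5,n2
  Y(R18) = 0.0002488 S between n0,n4
  Y(R19) = 0.08000 S between n4,n0
  Imeter: injects 0.00249 A into n0 (from n3)
Assemble and solve the 5×5 MNA system:
  V(n1)=-0.002516  V(n2)=-0.001877  V(n3)=-0.007815  V(n4)=-0.001287  V(n5)=-0.002105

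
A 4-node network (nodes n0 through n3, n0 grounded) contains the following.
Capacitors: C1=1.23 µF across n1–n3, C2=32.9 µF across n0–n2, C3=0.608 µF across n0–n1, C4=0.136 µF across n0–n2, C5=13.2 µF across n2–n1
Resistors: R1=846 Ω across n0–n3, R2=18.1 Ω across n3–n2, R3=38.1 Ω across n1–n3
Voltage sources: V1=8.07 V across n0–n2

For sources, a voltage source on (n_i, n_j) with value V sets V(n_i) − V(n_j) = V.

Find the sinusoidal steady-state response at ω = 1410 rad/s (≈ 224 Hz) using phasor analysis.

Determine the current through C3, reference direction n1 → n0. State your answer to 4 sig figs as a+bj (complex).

-7.610e-05-0.006687j A

MNA unknowns: 3 node voltages V₁..V_3 plus 1 source current (V1)
C1: Y=0.000+0.001734j on G[1,3]
C2: Y=0.000+0.04639j on G[0,2]
R1: Y=0.001182+0.000j on G[0,3]
C3: Y=0.000+0.0008573j on G[0,1]
C4: Y=0.000+0.0001918j on G[0,2]
C5: Y=0.000+0.01861j on G[2,1]
R2: Y=0.05525+0.000j on G[3,2]
R3: Y=0.02625+0.000j on G[1,3]
V1: row V0−V2=8.07, i_V1 at 0,2
solve → V1=-7.801+0.08877j, V2=-8.070+0.000j, V3=-7.870+0.02964j
aux → i_V1=-0.009379-0.3826j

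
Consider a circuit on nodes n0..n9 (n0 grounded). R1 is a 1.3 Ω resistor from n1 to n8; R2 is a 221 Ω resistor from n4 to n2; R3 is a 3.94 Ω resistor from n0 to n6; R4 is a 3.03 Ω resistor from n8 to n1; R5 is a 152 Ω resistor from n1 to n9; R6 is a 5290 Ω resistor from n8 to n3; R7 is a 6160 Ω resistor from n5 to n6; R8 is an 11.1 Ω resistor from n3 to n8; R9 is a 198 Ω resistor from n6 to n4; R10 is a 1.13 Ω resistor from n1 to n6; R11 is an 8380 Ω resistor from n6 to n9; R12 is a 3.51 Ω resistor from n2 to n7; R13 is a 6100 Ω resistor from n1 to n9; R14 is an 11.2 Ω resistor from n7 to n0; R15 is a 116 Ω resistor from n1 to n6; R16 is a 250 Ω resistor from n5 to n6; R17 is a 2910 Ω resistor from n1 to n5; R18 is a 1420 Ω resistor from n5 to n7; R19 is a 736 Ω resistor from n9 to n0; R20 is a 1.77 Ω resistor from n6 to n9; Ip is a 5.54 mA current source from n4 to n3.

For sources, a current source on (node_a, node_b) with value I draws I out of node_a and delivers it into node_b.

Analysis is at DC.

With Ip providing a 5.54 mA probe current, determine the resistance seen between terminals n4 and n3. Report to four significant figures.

R_eq = 121.5 Ω

Element admittances at DC:
  Y(R1) = 0.7692 S between n1,n8
  Y(R2) = 0.004525 S between n4,n2
  Y(R3) = 0.2538 S between n0,n6
  Y(R4) = 0.3300 S between n8,n1
  Y(R5) = 0.006579 S between n1,n9
  Y(R6) = 0.0001890 S between n8,n3
  Y(R7) = 0.0001623 S between n5,n6
  Y(R8) = 0.09009 S between n3,n8
  Y(R9) = 0.005051 S between n6,n4
  Y(R10) = 0.8850 S between n1,n6
  Y(R11) = 0.0001193 S between n6,n9
  Y(R12) = 0.2849 S between n2,n7
  Y(R13) = 0.0001639 S between n1,n9
  Y(R14) = 0.08929 S between n7,n0
  Y(R15) = 0.008621 S between n1,n6
  Y(R16) = 0.004000 S between n5,n6
  Y(R17) = 0.0003436 S between n1,n5
  Y(R18) = 0.0007042 S between n5,n7
  Y(R19) = 0.001359 S between n9,n0
  Y(R20) = 0.5650 S between n6,n9
  Ip: injects 0.00554 A into n3 (from n4)
Assemble and solve the 9×9 MNA system:
  V(n1)=0.01588  V(n2)=-0.03662  V(n3)=0.08229  V(n4)=-0.5907  V(n5)=0.005064  V(n6)=0.009735  V(n7)=-0.02782  V(n8)=0.02092  V(n9)=0.009784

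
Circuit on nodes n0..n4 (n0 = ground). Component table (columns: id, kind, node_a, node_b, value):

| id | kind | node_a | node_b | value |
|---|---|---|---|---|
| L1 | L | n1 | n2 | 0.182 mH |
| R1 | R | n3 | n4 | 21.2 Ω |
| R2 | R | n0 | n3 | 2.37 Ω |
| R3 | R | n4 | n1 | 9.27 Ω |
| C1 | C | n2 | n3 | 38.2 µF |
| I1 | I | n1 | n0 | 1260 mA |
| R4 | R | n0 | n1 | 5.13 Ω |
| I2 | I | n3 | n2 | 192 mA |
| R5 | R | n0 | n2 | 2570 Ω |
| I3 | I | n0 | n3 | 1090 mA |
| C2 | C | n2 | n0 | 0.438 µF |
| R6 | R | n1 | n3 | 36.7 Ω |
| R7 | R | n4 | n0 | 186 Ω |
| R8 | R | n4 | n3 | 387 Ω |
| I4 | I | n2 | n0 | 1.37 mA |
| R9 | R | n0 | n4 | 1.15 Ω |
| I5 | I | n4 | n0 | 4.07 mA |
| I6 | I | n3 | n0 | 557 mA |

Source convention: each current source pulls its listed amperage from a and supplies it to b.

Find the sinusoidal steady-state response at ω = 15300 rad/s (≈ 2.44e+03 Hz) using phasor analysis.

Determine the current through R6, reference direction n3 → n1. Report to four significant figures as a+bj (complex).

0.008107+0.03648j A

Apply KCL at each of the 4 non-ground nodes and solve the resulting linear system.
Node n1: branches {L1, R3, I1, R4, R6} → V_1 = -1.140-0.8258j
Node n2: branches {L1, C1, I2, R5, C2, I4} → V_2 = -0.3602+1.748j
Node n3: branches {R1, R2, C1, I2, I3, R6, R8, I6} → V_3 = -0.8421+0.5132j
Node n4: branches {R1, R3, R7, R8, R9, I5} → V_4 = -0.1636-0.06154j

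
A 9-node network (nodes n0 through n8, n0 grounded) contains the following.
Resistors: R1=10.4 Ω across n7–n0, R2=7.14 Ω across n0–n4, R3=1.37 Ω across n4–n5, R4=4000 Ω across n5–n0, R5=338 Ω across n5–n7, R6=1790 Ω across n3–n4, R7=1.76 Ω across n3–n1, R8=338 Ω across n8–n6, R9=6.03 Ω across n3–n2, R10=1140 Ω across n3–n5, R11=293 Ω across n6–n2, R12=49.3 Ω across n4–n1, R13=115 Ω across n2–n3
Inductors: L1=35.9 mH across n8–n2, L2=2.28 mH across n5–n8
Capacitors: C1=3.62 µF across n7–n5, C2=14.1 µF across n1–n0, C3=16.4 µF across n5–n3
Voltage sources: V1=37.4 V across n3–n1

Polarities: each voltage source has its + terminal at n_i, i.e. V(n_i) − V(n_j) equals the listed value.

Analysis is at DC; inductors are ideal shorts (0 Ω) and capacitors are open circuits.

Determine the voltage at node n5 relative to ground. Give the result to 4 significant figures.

MNA unknowns: 8 node voltages V₁..V_8 plus 3 source currents (L1, L2, V1)
R1: Y=0.09615 on G[7,0]
R2: Y=0.1401 on G[0,4]
R3: Y=0.7299 on G[4,5]
R4: Y=0.0002500 on G[5,0]
R5: Y=0.002959 on G[5,7]
R6: Y=0.0005587 on G[3,4]
L1: row V8−V2=0, i_L1 at 8,2
R7: Y=0.5682 on G[3,1]
R8: Y=0.002959 on G[8,6]
R9: Y=0.1658 on G[3,2]
C1: Y=0.000 on G[7,5]
C2: Y=0.000 on G[1,0]
R10: Y=0.0008772 on G[3,5]
R11: Y=0.003413 on G[6,2]
R12: Y=0.02028 on G[4,1]
L2: row V5−V8=0, i_L2 at 5,8
C3: Y=0.000 on G[5,3]
R13: Y=0.008696 on G[2,3]
V1: row V3−V1=37.4, i_V1 at 3,1
solve → V1=-32.75, V2=0.8825, V3=4.652, V4=-0.01966, V5=0.8825, V6=0.8825, V7=0.02634, V8=0.8825
aux → i_L1=-0.6579, i_L2=-0.6579, i_V1=-21.91

0.8825 V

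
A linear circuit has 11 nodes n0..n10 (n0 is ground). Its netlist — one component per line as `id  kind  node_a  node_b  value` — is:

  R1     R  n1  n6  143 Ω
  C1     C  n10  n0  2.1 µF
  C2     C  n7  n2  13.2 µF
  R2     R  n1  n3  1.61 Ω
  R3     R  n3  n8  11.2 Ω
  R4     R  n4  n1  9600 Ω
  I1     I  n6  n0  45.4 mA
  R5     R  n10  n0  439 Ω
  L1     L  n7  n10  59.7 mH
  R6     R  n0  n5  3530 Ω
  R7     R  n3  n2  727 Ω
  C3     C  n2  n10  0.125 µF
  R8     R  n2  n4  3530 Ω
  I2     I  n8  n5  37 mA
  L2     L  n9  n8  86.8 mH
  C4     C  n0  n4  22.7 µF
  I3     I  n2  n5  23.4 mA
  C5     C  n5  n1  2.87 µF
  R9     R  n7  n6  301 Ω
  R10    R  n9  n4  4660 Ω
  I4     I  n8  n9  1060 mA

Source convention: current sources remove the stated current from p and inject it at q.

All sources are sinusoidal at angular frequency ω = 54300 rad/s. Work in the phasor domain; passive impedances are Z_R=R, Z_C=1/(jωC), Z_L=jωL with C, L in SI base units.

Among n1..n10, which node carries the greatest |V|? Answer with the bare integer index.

9

MNA unknowns: 10 node voltages V₁..V_10
R1: Y=0.006993+0.000j on G[1,6]
C1: Y=0.000+0.1140j on G[10,0]
C2: Y=0.000+0.7168j on G[7,2]
R2: Y=0.6211+0.000j on G[1,3]
R3: Y=0.08929+0.000j on G[3,8]
R4: Y=0.0001042+0.000j on G[4,1]
I1: z[6]−=0.0454, z[0]+=0.0454
R5: Y=0.002278+0.000j on G[10,0]
L1: Y=0.000-0.0003085j on G[7,10]
R6: Y=0.0002833+0.000j on G[0,5]
R7: Y=0.001376+0.000j on G[3,2]
C3: Y=0.000+0.006787j on G[2,10]
R8: Y=0.0002833+0.000j on G[2,4]
I2: z[8]−=0.037, z[5]+=0.037
L2: Y=0.000-0.0002122j on G[9,8]
C4: Y=0.000+1.233j on G[0,4]
I3: z[2]−=0.0234, z[5]+=0.0234
C5: Y=0.000+0.1558j on G[5,1]
R9: Y=0.003322+0.000j on G[7,6]
R10: Y=0.0002146+0.000j on G[9,4]
I4: z[8]−=1.06, z[9]+=1.06
solve → V1=-207.1-69.69j, V2=-87.92+72.55j, V3=-207.7-70.25j, V4=0.4530-0.3720j, V5=-207.0-70.45j, V6=-173.3-23.74j, V7=-88.40+72.97j, V8=-213.8-76.35j, V9=2354+2539j, V10=-4.797+3.809j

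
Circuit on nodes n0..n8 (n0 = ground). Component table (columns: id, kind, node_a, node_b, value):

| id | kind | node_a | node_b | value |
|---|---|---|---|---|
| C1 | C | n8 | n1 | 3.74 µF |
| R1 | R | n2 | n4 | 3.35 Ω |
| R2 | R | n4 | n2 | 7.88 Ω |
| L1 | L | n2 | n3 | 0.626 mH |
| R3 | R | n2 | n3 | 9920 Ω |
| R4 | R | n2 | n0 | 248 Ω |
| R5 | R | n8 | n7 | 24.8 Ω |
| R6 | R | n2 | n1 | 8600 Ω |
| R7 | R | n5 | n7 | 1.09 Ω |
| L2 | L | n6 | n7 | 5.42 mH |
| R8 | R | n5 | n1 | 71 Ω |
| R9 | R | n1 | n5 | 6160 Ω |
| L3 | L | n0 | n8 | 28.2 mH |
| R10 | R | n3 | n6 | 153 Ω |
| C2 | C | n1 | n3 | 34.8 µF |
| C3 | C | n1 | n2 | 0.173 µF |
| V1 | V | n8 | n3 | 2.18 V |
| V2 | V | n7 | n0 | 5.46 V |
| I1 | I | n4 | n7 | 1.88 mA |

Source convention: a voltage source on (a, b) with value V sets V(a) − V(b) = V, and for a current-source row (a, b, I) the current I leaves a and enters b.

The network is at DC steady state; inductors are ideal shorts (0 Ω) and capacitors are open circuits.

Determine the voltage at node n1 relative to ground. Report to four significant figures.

Apply KCL at each of the 8 non-ground nodes and solve the resulting linear system.
Node n1: branches {C1, R6, R8, R9, C2, C3} → V_1 = 5.397
Node n2: branches {R1, R2, L1, R3, R4, R6, C3} → V_2 = -2.180
Node n3: branches {L1, R3, R10, C2, V1} → V_3 = -2.180
Node n4: branches {R1, R2, I1} → V_4 = -2.184
Node n5: branches {R7, R8, R9} → V_5 = 5.459
Node n6: branches {L2, R10} → V_6 = 5.460
Node n7: branches {R5, R7, L2, V2, I1} → V_7 = 5.460
Node n8: branches {C1, R5, L3, V1} → V_8 = 0.000
Source currents: i(L1)=0.007791, i(L2)=-0.04993, i(L3)=-0.2779, i(V1)=-0.05773, i(V2)=-0.2691

5.397 V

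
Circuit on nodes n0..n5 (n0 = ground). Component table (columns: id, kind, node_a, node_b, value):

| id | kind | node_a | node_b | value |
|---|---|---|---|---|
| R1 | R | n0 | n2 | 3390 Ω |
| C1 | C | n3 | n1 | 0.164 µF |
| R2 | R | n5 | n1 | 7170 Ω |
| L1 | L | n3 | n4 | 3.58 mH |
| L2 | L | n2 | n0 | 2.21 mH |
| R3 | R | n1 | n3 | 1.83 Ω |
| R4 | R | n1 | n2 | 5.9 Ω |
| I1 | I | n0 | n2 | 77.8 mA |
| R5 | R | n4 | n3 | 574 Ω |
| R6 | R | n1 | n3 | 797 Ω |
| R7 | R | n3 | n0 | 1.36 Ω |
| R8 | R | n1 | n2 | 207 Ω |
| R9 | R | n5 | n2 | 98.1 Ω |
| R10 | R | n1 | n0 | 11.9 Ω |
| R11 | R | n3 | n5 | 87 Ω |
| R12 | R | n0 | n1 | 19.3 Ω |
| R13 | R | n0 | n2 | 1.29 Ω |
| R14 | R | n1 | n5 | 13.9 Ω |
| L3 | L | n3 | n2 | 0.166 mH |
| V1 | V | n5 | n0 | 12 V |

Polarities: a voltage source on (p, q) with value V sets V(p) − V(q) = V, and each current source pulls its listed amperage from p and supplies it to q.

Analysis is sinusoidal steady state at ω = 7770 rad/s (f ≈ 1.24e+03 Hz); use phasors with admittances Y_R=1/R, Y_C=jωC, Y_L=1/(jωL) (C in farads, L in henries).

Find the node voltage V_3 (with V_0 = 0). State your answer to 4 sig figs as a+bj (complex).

0.6416+0.06950j V

Element admittances at ω=7770 rad/s:
  Y(R1) = 0.0002950+0.000j S between n0,n2
  Y(C1) = 0.000+0.001274j S between n3,n1
  Y(R2) = 0.0001395+0.000j S between n5,n1
  Y(L1) = 0.000-0.03595j S between n3,n4
  Y(L2) = 0.000-0.05824j S between n2,n0
  Y(R3) = 0.5464+0.000j S between n1,n3
  Y(R4) = 0.1695+0.000j S between n1,n2
  I1: injects 0.0778 A into n2 (from n0)
  Y(R5) = 0.001742+0.000j S between n4,n3
  Y(R6) = 0.001255+0.000j S between n1,n3
  Y(R7) = 0.7353+0.000j S between n3,n0
  Y(R8) = 0.004831+0.000j S between n1,n2
  Y(R9) = 0.01019+0.000j S between n5,n2
  Y(R10) = 0.08403+0.000j S between n1,n0
  Y(R11) = 0.01149+0.000j S between n3,n5
  Y(R12) = 0.05181+0.000j S between n0,n1
  Y(R13) = 0.7752+0.000j S between n0,n2
  Y(R14) = 0.07194+0.000j S between n1,n5
  Y(L3) = 0.000-0.7753j S between n3,n2
  V1: constraint V(n5)−V(n0) = 12
Assemble and solve the 6×6 MNA system:
  V(n1)=1.411+0.03348j  V(n2)=0.5505-0.03412j  V(n3)=0.6416+0.06950j  V(n4)=0.6416+0.06950j  V(n5)=12.00+0.000j
  i(V1)=-1.011+0.002865j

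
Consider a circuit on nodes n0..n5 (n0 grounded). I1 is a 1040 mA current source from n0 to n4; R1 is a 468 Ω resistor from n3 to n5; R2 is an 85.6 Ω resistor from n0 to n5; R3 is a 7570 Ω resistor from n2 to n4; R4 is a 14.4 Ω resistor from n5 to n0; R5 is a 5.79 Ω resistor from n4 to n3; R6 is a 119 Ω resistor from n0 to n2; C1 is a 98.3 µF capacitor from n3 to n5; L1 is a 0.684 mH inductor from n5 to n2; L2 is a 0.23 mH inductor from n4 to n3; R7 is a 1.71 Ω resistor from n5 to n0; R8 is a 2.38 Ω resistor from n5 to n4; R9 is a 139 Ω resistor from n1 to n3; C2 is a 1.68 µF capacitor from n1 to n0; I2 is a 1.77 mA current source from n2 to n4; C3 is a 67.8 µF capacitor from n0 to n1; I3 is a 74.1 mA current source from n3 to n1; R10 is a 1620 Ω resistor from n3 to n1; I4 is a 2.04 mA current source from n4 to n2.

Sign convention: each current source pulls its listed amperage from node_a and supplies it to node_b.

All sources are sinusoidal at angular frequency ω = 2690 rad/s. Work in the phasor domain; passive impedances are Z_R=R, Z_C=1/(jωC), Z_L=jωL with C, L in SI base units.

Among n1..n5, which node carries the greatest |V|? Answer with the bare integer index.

MNA unknowns: 5 node voltages V₁..V_5
I1: z[0]−=1.04, z[4]+=1.04
R1: Y=0.002137+0.000j on G[3,5]
R2: Y=0.01168+0.000j on G[0,5]
R3: Y=0.0001321+0.000j on G[2,4]
R4: Y=0.06944+0.000j on G[5,0]
R5: Y=0.1727+0.000j on G[4,3]
R6: Y=0.008403+0.000j on G[0,2]
C1: Y=0.000+0.2644j on G[3,5]
L1: Y=0.000-0.5435j on G[5,2]
L2: Y=0.000-1.616j on G[4,3]
R7: Y=0.5848+0.000j on G[5,0]
R8: Y=0.4202+0.000j on G[5,4]
R9: Y=0.007194+0.000j on G[1,3]
C2: Y=0.000+0.004519j on G[1,0]
I2: z[2]−=0.00177, z[4]+=0.00177
C3: Y=0.000+0.1824j on G[0,1]
I3: z[3]−=0.0741, z[1]+=0.0741
R10: Y=0.0006173+0.000j on G[3,1]
I4: z[4]−=0.00204, z[2]+=0.00204
solve → V1=-0.03248-0.5246j, V2=1.397-0.01150j, V3=3.034-1.302j, V4=2.804-0.9998j, V5=1.397+0.009261j

3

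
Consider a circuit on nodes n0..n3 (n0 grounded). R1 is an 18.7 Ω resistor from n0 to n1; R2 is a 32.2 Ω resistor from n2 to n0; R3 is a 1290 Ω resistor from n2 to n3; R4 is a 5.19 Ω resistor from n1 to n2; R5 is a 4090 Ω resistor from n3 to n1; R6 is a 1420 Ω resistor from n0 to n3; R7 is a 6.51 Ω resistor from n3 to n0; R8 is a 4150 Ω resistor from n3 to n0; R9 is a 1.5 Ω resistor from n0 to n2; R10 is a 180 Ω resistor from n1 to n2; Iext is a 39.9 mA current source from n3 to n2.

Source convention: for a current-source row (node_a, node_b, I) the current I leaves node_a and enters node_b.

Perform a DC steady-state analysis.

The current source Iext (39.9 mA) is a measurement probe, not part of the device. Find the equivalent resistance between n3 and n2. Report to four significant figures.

Element admittances at DC:
  Y(R1) = 0.05348 S between n0,n1
  Y(R2) = 0.03106 S between n2,n0
  Y(R3) = 0.0007752 S between n2,n3
  Y(R4) = 0.1927 S between n1,n2
  Y(R5) = 0.0002445 S between n3,n1
  Y(R6) = 0.0007042 S between n0,n3
  Y(R7) = 0.1536 S between n3,n0
  Y(R8) = 0.0002410 S between n3,n0
  Y(R9) = 0.6667 S between n0,n2
  Y(R10) = 0.005556 S between n1,n2
  Iext: injects 0.0399 A into n2 (from n3)
Assemble and solve the 3×3 MNA system:
  V(n1)=0.04187  V(n2)=0.05353  V(n3)=-0.2561

R_eq = 7.761 Ω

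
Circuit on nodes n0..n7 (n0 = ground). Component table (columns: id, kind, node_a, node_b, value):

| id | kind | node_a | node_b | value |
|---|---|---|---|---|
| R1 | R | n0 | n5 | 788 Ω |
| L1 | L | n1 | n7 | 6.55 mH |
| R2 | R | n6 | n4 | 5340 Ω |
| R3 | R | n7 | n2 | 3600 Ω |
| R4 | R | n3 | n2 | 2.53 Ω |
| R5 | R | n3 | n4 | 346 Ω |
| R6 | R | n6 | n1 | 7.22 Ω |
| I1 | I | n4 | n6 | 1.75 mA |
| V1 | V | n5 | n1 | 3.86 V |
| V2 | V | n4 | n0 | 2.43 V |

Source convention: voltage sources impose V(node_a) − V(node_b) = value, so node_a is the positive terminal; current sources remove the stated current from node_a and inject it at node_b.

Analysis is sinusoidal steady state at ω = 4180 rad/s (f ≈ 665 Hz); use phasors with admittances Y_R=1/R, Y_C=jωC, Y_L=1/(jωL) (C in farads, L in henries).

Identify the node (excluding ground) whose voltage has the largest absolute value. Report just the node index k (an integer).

MNA unknowns: 7 node voltages V₁..V_7 plus 2 source currents (V1, V2)
R1: Y=0.001269+0.000j on G[0,5]
L1: Y=0.000-0.03652j on G[1,7]
R2: Y=0.0001873+0.000j on G[6,4]
R3: Y=0.0002778+0.000j on G[7,2]
R4: Y=0.3953+0.000j on G[3,2]
R5: Y=0.002890+0.000j on G[3,4]
R6: Y=0.1385+0.000j on G[6,1]
I1: z[4]−=0.00175, z[6]+=0.00175
V1: row V5−V1=3.86, i_V1 at 5,1
V2: row V4−V0=2.43, i_V2 at 4,0
solve → V1=-1.217-0.003747j, V2=2.108+0.001902j, V3=2.110+0.001888j, V4=2.430+0.000j, V5=2.643-0.003747j, V6=-1.200-0.003742j, V7=-1.217+0.02154j
aux → i_V1=-0.003353+4.755e-06j, i_V2=-0.003353+4.755e-06j

5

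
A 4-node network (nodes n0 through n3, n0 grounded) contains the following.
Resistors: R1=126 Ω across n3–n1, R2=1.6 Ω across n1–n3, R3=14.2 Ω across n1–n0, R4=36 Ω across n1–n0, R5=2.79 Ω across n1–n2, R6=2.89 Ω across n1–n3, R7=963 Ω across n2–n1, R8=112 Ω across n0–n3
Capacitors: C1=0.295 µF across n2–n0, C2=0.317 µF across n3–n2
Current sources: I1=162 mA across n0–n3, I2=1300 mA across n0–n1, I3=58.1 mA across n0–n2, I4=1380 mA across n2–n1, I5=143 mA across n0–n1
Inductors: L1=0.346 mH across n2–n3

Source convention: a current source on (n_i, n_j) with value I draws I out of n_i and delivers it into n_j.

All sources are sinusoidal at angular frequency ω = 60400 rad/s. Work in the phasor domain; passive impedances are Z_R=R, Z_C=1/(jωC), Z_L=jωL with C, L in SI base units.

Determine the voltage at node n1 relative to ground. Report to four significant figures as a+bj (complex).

15.07-1.895j V

MNA unknowns: 3 node voltages V₁..V_3
R1: Y=0.007937+0.000j on G[3,1]
C1: Y=0.000+0.01782j on G[2,0]
R2: Y=0.6250+0.000j on G[1,3]
I1: z[0]−=0.162, z[3]+=0.162
I2: z[0]−=1.3, z[1]+=1.3
R3: Y=0.07042+0.000j on G[1,0]
L1: Y=0.000-0.04785j on G[2,3]
R4: Y=0.02778+0.000j on G[1,0]
I3: z[0]−=0.0581, z[2]+=0.0581
I4: z[2]−=1.38, z[1]+=1.38
R5: Y=0.3584+0.000j on G[1,2]
R6: Y=0.3460+0.000j on G[1,3]
R7: Y=0.001038+0.000j on G[2,1]
R8: Y=0.008929+0.000j on G[0,3]
C2: Y=0.000+0.01915j on G[3,2]
I5: z[0]−=0.143, z[1]+=0.143
solve → V1=15.07-1.895j, V2=11.33-2.755j, V3=15.07-1.769j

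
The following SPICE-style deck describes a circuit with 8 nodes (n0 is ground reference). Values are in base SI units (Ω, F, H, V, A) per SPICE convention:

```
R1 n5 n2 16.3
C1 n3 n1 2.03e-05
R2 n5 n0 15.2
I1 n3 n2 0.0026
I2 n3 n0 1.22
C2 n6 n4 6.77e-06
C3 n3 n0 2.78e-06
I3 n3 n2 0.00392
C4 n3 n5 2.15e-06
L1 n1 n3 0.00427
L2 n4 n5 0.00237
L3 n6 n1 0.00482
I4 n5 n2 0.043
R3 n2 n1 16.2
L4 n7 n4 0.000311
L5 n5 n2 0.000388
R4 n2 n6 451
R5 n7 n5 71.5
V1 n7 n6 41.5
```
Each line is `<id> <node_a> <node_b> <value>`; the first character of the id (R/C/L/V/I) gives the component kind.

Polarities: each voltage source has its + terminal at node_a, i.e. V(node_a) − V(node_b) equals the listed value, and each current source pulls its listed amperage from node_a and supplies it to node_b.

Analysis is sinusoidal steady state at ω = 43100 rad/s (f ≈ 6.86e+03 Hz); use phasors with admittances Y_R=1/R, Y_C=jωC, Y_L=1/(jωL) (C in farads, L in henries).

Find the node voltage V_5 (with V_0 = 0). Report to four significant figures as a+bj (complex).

Apply KCL at each of the 7 non-ground nodes and solve the resulting linear system.
Node n1: branches {C1, L1, L3, R3} → V_1 = -2.112+8.614j
Node n2: branches {R1, I1, I3, I4, R3, L5, R4} → V_2 = -3.514+5.587j
Node n3: branches {C1, I1, I2, C3, I3, C4, L1} → V_3 = -1.981+8.365j
Node n4: branches {C2, L2, L4} → V_4 = -32.78-19.45j
Node n5: branches {R1, R2, C4, L2, I4, L5, R5} → V_5 = -3.309+3.608j
Node n6: branches {C2, L3, R4, V1} → V_6 = -17.20-18.41j
Node n7: branches {L4, R5, V1} → V_7 = 24.30-18.41j
Source currents: i(V1)=-0.4637+4.567j

-3.309+3.608j V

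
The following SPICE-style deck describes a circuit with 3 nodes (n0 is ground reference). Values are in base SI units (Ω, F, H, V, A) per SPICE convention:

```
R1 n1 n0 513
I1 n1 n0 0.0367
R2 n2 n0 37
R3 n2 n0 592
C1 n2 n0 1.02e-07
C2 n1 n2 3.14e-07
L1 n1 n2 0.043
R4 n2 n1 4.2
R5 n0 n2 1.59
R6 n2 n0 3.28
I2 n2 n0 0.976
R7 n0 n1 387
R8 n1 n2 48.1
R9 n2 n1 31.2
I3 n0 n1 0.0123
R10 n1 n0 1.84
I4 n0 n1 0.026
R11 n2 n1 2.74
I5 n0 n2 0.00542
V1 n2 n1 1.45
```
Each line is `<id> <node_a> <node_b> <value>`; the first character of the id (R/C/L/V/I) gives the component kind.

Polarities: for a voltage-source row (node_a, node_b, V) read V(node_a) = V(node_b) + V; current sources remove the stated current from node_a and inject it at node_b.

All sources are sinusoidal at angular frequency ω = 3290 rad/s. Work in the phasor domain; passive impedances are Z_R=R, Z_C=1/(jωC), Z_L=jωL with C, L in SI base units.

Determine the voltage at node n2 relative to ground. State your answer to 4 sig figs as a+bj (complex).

-0.1154+2.564e-05j V

Element admittances at ω=3290 rad/s:
  Y(R1) = 0.001949+0.000j S between n1,n0
  I1: injects 0.0367 A into n0 (from n1)
  Y(R2) = 0.02703+0.000j S between n2,n0
  Y(R3) = 0.001689+0.000j S between n2,n0
  Y(C1) = 0.000+0.0003356j S between n2,n0
  Y(C2) = 0.000+0.001033j S between n1,n2
  Y(L1) = 0.000-0.007069j S between n1,n2
  Y(R4) = 0.2381+0.000j S between n2,n1
  Y(R5) = 0.6289+0.000j S between n0,n2
  Y(R6) = 0.3049+0.000j S between n2,n0
  I2: injects 0.976 A into n0 (from n2)
  Y(R7) = 0.002584+0.000j S between n0,n1
  Y(R8) = 0.02079+0.000j S between n1,n2
  Y(R9) = 0.03205+0.000j S between n2,n1
  I3: injects 0.0123 A into n1 (from n0)
  Y(R10) = 0.5435+0.000j S between n1,n0
  I4: injects 0.026 A into n1 (from n0)
  Y(R11) = 0.3650+0.000j S between n2,n1
  I5: injects 0.00542 A into n2 (from n0)
  V1: constraint V(n2)−V(n1) = 1.45
Assemble and solve the 3×3 MNA system:
  V(n1)=-1.565+2.564e-05j  V(n2)=-0.1154+2.564e-05j
  i(V1)=-1.811+0.008766j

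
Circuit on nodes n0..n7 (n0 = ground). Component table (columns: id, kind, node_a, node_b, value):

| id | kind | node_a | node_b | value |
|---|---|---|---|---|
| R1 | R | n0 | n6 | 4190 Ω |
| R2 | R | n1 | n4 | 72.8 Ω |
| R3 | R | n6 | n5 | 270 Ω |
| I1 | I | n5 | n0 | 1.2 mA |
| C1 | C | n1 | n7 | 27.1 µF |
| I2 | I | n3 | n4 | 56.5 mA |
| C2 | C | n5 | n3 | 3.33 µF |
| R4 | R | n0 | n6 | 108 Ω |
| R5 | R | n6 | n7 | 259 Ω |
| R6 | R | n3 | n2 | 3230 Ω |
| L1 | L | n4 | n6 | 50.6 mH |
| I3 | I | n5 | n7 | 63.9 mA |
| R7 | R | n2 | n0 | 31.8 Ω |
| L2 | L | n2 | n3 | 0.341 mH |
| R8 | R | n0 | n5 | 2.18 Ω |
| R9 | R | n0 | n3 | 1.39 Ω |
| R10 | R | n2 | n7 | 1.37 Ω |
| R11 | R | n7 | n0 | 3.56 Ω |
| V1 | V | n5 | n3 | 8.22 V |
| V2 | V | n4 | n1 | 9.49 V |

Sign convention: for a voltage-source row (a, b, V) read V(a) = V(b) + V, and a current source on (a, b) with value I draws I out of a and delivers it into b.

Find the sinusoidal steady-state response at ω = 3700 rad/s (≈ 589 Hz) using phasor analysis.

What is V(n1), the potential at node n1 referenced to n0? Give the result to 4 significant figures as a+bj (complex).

Element admittances at ω=3700 rad/s:
  Y(R1) = 0.0002387+0.000j S between n0,n6
  Y(R2) = 0.01374+0.000j S between n1,n4
  Y(R3) = 0.003704+0.000j S between n6,n5
  I1: injects 0.0012 A into n0 (from n5)
  Y(C1) = 0.000+0.1003j S between n1,n7
  I2: injects 0.0565 A into n4 (from n3)
  Y(C2) = 0.000+0.01232j S between n5,n3
  Y(R4) = 0.009259+0.000j S between n0,n6
  Y(R5) = 0.003861+0.000j S between n6,n7
  Y(R6) = 0.0003096+0.000j S between n3,n2
  Y(L1) = 0.000-0.005341j S between n4,n6
  I3: injects 0.0639 A into n7 (from n5)
  Y(R7) = 0.03145+0.000j S between n2,n0
  Y(L2) = 0.000-0.7926j S between n2,n3
  Y(R8) = 0.4587+0.000j S between n0,n5
  Y(R9) = 0.7194+0.000j S between n0,n3
  Y(R10) = 0.7299+0.000j S between n2,n7
  Y(R11) = 0.2809+0.000j S between n7,n0
  V1: constraint V(n5)−V(n3) = 8.22
  V2: constraint V(n4)−V(n1) = 9.49
Assemble and solve the 9×9 MNA system:
  V(n1)=-1.361+0.09910j  V(n2)=-2.544+0.7279j  V(n3)=-2.736-0.1348j  V(n4)=8.129+0.09910j  V(n5)=5.484-0.1348j  V(n6)=1.457-1.993j  V(n7)=-1.717+0.5511j
  i(V1)=-2.596-0.04634j  i(V2)=-0.08503+0.03564j

-1.361+0.09910j V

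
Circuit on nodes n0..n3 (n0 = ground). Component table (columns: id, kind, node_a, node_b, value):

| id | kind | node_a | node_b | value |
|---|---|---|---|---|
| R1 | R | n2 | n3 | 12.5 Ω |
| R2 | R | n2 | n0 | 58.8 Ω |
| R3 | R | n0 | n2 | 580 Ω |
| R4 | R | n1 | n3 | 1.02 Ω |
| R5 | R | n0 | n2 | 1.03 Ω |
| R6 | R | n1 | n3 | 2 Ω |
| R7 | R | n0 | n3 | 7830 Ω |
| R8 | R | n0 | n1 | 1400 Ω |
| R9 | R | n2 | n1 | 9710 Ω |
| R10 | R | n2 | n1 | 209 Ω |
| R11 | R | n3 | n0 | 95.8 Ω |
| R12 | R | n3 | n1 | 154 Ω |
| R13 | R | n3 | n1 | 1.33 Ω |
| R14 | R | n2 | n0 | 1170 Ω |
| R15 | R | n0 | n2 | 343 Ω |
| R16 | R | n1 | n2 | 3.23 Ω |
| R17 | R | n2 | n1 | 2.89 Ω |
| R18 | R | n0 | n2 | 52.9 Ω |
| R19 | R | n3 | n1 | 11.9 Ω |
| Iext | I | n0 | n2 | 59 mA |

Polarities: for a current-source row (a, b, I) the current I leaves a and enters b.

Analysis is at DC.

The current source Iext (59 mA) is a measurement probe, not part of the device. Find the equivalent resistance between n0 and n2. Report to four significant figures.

Element admittances at DC:
  Y(R1) = 0.08000 S between n2,n3
  Y(R2) = 0.01701 S between n2,n0
  Y(R3) = 0.001724 S between n0,n2
  Y(R4) = 0.9804 S between n1,n3
  Y(R5) = 0.9709 S between n0,n2
  Y(R6) = 0.5000 S between n1,n3
  Y(R7) = 0.0001277 S between n0,n3
  Y(R8) = 0.0007143 S between n0,n1
  Y(R9) = 0.0001030 S between n2,n1
  Y(R10) = 0.004785 S between n2,n1
  Y(R11) = 0.01044 S between n3,n0
  Y(R12) = 0.006494 S between n3,n1
  Y(R13) = 0.7519 S between n3,n1
  Y(R14) = 0.0008547 S between n2,n0
  Y(R15) = 0.002915 S between n0,n2
  Y(R16) = 0.3096 S between n1,n2
  Y(R17) = 0.3460 S between n2,n1
  Y(R18) = 0.01890 S between n0,n2
  Y(R19) = 0.08403 S between n3,n1
  Iext: injects 0.059 A into n2 (from n0)
Assemble and solve the 3×3 MNA system:
  V(n1)=0.05682  V(n2)=0.05765  V(n3)=0.05659

R_eq = 0.9772 Ω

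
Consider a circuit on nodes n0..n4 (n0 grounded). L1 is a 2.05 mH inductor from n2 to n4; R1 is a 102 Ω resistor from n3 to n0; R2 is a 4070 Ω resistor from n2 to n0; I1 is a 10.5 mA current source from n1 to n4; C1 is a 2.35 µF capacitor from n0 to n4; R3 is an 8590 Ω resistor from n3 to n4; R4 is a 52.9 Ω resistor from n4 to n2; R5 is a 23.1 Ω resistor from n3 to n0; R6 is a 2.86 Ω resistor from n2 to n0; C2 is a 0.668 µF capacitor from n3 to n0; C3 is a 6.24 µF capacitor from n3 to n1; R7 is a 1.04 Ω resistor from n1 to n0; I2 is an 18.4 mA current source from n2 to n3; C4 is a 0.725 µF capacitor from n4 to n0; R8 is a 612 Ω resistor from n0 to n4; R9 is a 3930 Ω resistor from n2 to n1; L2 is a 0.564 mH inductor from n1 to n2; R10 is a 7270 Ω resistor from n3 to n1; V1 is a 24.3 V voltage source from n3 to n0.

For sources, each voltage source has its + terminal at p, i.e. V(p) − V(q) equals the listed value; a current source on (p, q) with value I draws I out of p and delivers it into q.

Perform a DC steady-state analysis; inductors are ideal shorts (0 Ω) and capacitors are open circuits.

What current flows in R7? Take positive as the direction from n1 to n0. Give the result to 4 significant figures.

Element admittances at DC:
  L1: short n2↔n4 (DC inductor)
  Y(R1) = 0.009804 S between n3,n0
  Y(R2) = 0.0002457 S between n2,n0
  I1: injects 0.0105 A into n4 (from n1)
  Y(C1) = 0.000 S between n0,n4
  Y(R3) = 0.0001164 S between n3,n4
  Y(R4) = 0.01890 S between n4,n2
  Y(R5) = 0.04329 S between n3,n0
  Y(R6) = 0.3497 S between n2,n0
  Y(C2) = 0.000 S between n3,n0
  Y(C3) = 0.000 S between n3,n1
  Y(R7) = 0.9615 S between n1,n0
  I2: injects 0.0184 A into n3 (from n2)
  Y(C4) = 0.000 S between n4,n0
  Y(R8) = 0.001634 S between n0,n4
  Y(R9) = 0.0002545 S between n2,n1
  L2: short n1↔n2 (DC inductor)
  Y(R10) = 0.0001376 S between n3,n1
  V1: constraint V(n3)−V(n0) = 24.3
Assemble and solve the 7×7 MNA system:
  V(n1)=-0.009311  V(n2)=-0.009311  V(n3)=24.30  V(n4)=-0.009311
  i(L1)=-0.01335  i(L2)=0.001797  i(V1)=-1.278

-0.008953 A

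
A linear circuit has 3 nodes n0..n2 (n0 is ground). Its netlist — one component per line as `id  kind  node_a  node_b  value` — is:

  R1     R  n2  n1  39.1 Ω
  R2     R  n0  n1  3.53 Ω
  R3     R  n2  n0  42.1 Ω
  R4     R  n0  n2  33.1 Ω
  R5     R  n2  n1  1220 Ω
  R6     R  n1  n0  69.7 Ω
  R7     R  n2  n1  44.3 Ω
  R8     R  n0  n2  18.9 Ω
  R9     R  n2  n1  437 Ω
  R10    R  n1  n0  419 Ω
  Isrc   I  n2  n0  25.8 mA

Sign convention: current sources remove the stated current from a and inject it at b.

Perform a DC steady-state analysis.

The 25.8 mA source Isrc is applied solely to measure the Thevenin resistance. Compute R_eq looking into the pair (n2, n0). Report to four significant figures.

Apply KCL at each of the 2 non-ground nodes and solve the resulting linear system.
Node n1: branches {R1, R2, R5, R6, R7, R9, R10} → V_1 = -0.02499
Node n2: branches {R1, R3, R4, R5, R7, R8, R9, Isrc} → V_2 = -0.1713

R_eq = 6.638 Ω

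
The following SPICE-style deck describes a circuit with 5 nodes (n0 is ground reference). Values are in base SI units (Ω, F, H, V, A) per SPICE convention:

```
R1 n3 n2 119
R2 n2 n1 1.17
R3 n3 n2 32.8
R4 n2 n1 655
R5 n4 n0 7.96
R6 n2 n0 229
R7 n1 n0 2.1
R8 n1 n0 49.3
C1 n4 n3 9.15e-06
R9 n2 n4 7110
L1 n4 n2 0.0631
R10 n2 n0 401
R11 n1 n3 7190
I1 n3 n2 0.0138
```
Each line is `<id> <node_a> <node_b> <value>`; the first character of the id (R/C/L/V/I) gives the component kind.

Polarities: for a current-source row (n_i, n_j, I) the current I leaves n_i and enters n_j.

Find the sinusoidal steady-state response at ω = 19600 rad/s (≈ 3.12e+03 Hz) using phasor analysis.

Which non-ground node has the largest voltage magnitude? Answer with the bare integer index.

3

MNA unknowns: 4 node voltages V₁..V_4
R1: Y=0.008403+0.000j on G[3,2]
R2: Y=0.8547+0.000j on G[2,1]
R3: Y=0.03049+0.000j on G[3,2]
R4: Y=0.001527+0.000j on G[2,1]
R5: Y=0.1256+0.000j on G[4,0]
R6: Y=0.004367+0.000j on G[2,0]
R7: Y=0.4762+0.000j on G[1,0]
R8: Y=0.02028+0.000j on G[1,0]
C1: Y=0.000+0.1793j on G[4,3]
R9: Y=0.0001406+0.000j on G[2,4]
L1: Y=0.000-0.0008086j on G[4,2]
R10: Y=0.002494+0.000j on G[2,0]
R11: Y=0.0001391+0.000j on G[1,3]
I1: z[3]−=0.0138, z[2]+=0.0138
solve → V1=0.01853+0.002938j, V2=0.02930+0.004636j, V3=-0.08270+0.04072j, V4=-0.07484-0.01186j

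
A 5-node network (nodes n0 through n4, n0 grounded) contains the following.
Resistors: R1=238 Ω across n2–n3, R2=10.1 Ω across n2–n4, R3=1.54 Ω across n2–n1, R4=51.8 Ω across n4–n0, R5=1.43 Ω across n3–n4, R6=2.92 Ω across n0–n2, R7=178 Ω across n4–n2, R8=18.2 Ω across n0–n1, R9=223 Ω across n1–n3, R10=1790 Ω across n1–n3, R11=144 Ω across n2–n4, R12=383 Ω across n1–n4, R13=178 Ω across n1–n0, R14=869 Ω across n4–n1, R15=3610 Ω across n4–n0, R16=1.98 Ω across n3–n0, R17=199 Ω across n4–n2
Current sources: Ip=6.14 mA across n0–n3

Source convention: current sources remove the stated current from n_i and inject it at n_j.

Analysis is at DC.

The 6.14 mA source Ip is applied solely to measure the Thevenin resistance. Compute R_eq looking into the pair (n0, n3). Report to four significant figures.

Apply KCL at each of the 4 non-ground nodes and solve the resulting linear system.
Node n1: branches {R3, R8, R9, R10, R12, R13, R14} → V_1 = 0.002068
Node n2: branches {R1, R2, R3, R6, R7, R11, R17} → V_2 = 0.002160
Node n3: branches {R1, R5, R9, R10, R16, Ip} → V_3 = 0.01011
Node n4: branches {R2, R4, R5, R7, R11, R12, R14, R15, R17} → V_4 = 0.008730

R_eq = 1.646 Ω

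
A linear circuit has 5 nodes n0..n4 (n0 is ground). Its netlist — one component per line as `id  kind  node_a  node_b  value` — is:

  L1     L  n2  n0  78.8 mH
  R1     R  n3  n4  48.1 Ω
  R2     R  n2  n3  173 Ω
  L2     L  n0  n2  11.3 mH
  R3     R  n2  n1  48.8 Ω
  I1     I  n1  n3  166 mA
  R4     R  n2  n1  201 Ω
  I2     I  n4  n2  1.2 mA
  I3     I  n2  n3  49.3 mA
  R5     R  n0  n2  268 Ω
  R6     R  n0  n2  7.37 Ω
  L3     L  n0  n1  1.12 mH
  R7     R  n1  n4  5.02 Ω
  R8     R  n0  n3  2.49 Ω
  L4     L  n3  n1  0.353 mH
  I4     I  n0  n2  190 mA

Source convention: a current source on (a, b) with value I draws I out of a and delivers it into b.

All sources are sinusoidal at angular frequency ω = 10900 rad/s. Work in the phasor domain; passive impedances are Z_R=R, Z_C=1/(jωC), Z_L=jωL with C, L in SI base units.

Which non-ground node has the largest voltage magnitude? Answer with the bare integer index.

2

Apply KCL at each of the 4 non-ground nodes and solve the resulting linear system.
Node n1: branches {R3, I1, R4, L3, R7, L4} → V_1 = 0.1403-0.3894j
Node n2: branches {L1, R2, L2, R3, R4, I2, I3, R5, R6, I4} → V_2 = 0.8615-0.009498j
Node n3: branches {R1, R2, I1, I3, R8, L4} → V_3 = 0.2537+0.05182j
Node n4: branches {R1, I2, R7} → V_4 = 0.1455-0.3477j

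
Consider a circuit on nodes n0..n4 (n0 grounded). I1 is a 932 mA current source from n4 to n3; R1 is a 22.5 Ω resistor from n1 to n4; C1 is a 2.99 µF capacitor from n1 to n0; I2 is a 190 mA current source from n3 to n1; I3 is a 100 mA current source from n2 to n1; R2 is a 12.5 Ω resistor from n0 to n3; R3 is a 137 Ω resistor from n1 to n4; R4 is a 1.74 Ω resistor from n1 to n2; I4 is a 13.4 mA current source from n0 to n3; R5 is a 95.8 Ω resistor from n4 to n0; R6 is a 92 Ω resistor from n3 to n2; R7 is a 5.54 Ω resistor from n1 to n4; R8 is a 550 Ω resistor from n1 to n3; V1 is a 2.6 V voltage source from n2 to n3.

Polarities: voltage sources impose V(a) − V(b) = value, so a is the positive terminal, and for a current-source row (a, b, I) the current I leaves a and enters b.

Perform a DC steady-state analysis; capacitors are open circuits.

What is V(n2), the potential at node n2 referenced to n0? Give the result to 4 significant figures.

Element admittances at DC:
  I1: injects 0.932 A into n3 (from n4)
  Y(R1) = 0.04444 S between n1,n4
  Y(C1) = 0.000 S between n1,n0
  I2: injects 0.19 A into n1 (from n3)
  I3: injects 0.1 A into n1 (from n2)
  Y(R2) = 0.08000 S between n0,n3
  Y(R3) = 0.007299 S between n1,n4
  Y(R4) = 0.5747 S between n1,n2
  I4: injects 0.0134 A into n3 (from n0)
  Y(R5) = 0.01044 S between n4,n0
  Y(R6) = 0.01087 S between n3,n2
  Y(R7) = 0.1805 S between n1,n4
  Y(R8) = 0.001818 S between n1,n3
  V1: constraint V(n2)−V(n3) = 2.6
Assemble and solve the 5×5 MNA system:
  V(n1)=1.940  V(n2)=3.026  V(n3)=0.4263  V(n4)=-1.983
  i(V1)=-0.7523

3.026 V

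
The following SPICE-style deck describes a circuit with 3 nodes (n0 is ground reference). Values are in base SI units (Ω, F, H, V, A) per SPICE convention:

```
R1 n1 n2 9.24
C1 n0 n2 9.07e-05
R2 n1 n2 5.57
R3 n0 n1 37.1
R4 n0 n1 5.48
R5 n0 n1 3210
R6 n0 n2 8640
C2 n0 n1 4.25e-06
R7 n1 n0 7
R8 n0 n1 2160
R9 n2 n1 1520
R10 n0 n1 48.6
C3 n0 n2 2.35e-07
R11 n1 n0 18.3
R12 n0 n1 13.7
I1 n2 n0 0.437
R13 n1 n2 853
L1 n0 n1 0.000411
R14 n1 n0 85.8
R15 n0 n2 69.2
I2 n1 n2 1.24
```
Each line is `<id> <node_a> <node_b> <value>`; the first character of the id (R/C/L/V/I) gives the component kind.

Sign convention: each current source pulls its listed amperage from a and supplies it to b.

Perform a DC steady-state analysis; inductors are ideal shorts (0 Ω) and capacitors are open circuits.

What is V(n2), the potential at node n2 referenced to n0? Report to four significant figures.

2.640 V

Element admittances at DC:
  Y(R1) = 0.1082 S between n1,n2
  Y(C1) = 0.000 S between n0,n2
  Y(R2) = 0.1795 S between n1,n2
  Y(R3) = 0.02695 S between n0,n1
  Y(R4) = 0.1825 S between n0,n1
  Y(R5) = 0.0003115 S between n0,n1
  Y(R6) = 0.0001157 S between n0,n2
  Y(C2) = 0.000 S between n0,n1
  Y(R7) = 0.1429 S between n1,n0
  Y(R8) = 0.0004630 S between n0,n1
  Y(R9) = 0.0006579 S between n2,n1
  Y(R10) = 0.02058 S between n0,n1
  Y(C3) = 0.000 S between n0,n2
  Y(R11) = 0.05464 S between n1,n0
  Y(R12) = 0.07299 S between n0,n1
  I1: injects 0.437 A into n0 (from n2)
  Y(R13) = 0.001172 S between n1,n2
  L1: short n0↔n1 (DC inductor)
  Y(R14) = 0.01166 S between n1,n0
  Y(R15) = 0.01445 S between n0,n2
  I2: injects 1.24 A into n2 (from n1)
Assemble and solve the 3×3 MNA system:
  V(n1)=0.000  V(n2)=2.640
  i(L1)=0.4755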